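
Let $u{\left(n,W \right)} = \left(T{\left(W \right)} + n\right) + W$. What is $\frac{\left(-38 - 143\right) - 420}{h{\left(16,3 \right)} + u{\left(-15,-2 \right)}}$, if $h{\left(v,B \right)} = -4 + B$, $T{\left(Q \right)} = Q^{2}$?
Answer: $\frac{601}{14} \approx 42.929$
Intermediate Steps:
$u{\left(n,W \right)} = W + n + W^{2}$ ($u{\left(n,W \right)} = \left(W^{2} + n\right) + W = \left(n + W^{2}\right) + W = W + n + W^{2}$)
$\frac{\left(-38 - 143\right) - 420}{h{\left(16,3 \right)} + u{\left(-15,-2 \right)}} = \frac{\left(-38 - 143\right) - 420}{\left(-4 + 3\right) - \left(17 - 4\right)} = \frac{-181 - 420}{-1 - 13} = - \frac{601}{-1 - 13} = - \frac{601}{-14} = \left(-601\right) \left(- \frac{1}{14}\right) = \frac{601}{14}$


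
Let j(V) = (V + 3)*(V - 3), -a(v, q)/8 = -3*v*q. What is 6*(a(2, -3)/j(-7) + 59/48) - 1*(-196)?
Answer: 7271/40 ≈ 181.77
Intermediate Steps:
a(v, q) = 24*q*v (a(v, q) = -(-24)*v*q = -(-24)*q*v = 24*q*v)
j(V) = (-3 + V)*(3 + V) (j(V) = (3 + V)*(-3 + V) = (-3 + V)*(3 + V))
6*(a(2, -3)/j(-7) + 59/48) - 1*(-196) = 6*((24*(-3)*2)/(-9 + (-7)**2) + 59/48) - 1*(-196) = 6*(-144/(-9 + 49) + 59*(1/48)) + 196 = 6*(-144/40 + 59/48) + 196 = 6*(-144*1/40 + 59/48) + 196 = 6*(-18/5 + 59/48) + 196 = 6*(-569/240) + 196 = -569/40 + 196 = 7271/40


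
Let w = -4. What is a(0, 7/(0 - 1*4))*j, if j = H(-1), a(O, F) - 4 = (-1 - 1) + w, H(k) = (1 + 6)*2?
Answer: -28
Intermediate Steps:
H(k) = 14 (H(k) = 7*2 = 14)
a(O, F) = -2 (a(O, F) = 4 + ((-1 - 1) - 4) = 4 + (-2 - 4) = 4 - 6 = -2)
j = 14
a(0, 7/(0 - 1*4))*j = -2*14 = -28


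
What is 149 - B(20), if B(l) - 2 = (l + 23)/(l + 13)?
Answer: 4808/33 ≈ 145.70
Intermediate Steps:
B(l) = 2 + (23 + l)/(13 + l) (B(l) = 2 + (l + 23)/(l + 13) = 2 + (23 + l)/(13 + l))
149 - B(20) = 149 - (49 + 3*20)/(13 + 20) = 149 - (49 + 60)/33 = 149 - 109/33 = 4808/33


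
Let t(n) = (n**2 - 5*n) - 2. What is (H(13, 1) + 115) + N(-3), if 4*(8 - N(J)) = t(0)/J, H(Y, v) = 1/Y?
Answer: 9587/78 ≈ 122.91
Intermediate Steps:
t(n) = -2 + n**2 - 5*n
N(J) = 8 + 1/(2*J) (N(J) = 8 - (-2 + 0**2 - 5*0)/(4*J) = 8 - (-2 + 0 + 0)/(4*J) = 8 - (-1)/(2*J) = 8 + 1/(2*J))
(H(13, 1) + 115) + N(-3) = (1/13 + 115) + (8 + (1/2)/(-3)) = (1/13 + 115) + (8 + (1/2)*(-1/3)) = 1496/13 + (8 - 1/6) = 1496/13 + 47/6 = 9587/78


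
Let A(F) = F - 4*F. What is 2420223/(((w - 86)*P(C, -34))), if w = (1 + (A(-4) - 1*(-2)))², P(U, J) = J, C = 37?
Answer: -2420223/4726 ≈ -512.11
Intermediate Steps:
A(F) = -3*F
w = 225 (w = (1 + (-3*(-4) - 1*(-2)))² = (1 + (12 + 2))² = (1 + 14)² = 15² = 225)
2420223/(((w - 86)*P(C, -34))) = 2420223/(((225 - 86)*(-34))) = 2420223/((139*(-34))) = 2420223/(-4726) = 2420223*(-1/4726) = -2420223/4726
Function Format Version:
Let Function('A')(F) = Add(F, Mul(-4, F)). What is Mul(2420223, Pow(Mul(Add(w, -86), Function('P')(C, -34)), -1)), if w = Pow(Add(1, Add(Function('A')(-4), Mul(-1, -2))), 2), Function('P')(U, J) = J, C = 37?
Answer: Rational(-2420223, 4726) ≈ -512.11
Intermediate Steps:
Function('A')(F) = Mul(-3, F)
w = 225 (w = Pow(Add(1, Add(Mul(-3, -4), Mul(-1, -2))), 2) = Pow(Add(1, Add(12, 2)), 2) = Pow(Add(1, 14), 2) = Pow(15, 2) = 225)
Mul(2420223, Pow(Mul(Add(w, -86), Function('P')(C, -34)), -1)) = Mul(2420223, Pow(Mul(Add(225, -86), -34), -1)) = Mul(2420223, Pow(Mul(139, -34), -1)) = Mul(2420223, Pow(-4726, -1)) = Mul(2420223, Rational(-1, 4726)) = Rational(-2420223, 4726)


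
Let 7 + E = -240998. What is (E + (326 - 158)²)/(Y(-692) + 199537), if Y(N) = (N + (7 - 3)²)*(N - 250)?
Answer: -212781/836329 ≈ -0.25442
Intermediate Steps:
E = -241005 (E = -7 - 240998 = -241005)
Y(N) = (-250 + N)*(16 + N) (Y(N) = (N + 4²)*(-250 + N) = (N + 16)*(-250 + N) = (16 + N)*(-250 + N) = (-250 + N)*(16 + N))
(E + (326 - 158)²)/(Y(-692) + 199537) = (-241005 + (326 - 158)²)/((-4000 + (-692)² - 234*(-692)) + 199537) = (-241005 + 168²)/((-4000 + 478864 + 161928) + 199537) = (-241005 + 28224)/(636792 + 199537) = -212781/836329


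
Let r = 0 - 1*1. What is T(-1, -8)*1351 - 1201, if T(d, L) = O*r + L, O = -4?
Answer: -6605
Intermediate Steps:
r = -1 (r = 0 - 1 = -1)
T(d, L) = 4 + L (T(d, L) = -4*(-1) + L = 4 + L)
T(-1, -8)*1351 - 1201 = (4 - 8)*1351 - 1201 = -4*1351 - 1201 = -5404 - 1201 = -6605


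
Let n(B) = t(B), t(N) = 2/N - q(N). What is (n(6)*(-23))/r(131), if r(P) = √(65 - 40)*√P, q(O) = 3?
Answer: 184*√131/1965 ≈ 1.0717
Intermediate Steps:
t(N) = -3 + 2/N (t(N) = 2/N - 1*3 = 2/N - 3 = -3 + 2/N)
n(B) = -3 + 2/B
r(P) = 5*√P (r(P) = √25*√P = 5*√P)
(n(6)*(-23))/r(131) = ((-3 + 2/6)*(-23))/((5*√131)) = ((-3 + 2*(⅙))*(-23))*(√131/655) = ((-3 + ⅓)*(-23))*(√131/655) = (-8/3*(-23))*(√131/655) = 184*(√131/655)/3 = 184*√131/1965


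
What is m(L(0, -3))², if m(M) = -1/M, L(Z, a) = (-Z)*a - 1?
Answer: 1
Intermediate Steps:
L(Z, a) = -1 - Z*a (L(Z, a) = -Z*a - 1 = -1 - Z*a)
m(L(0, -3))² = (-1/(-1 - 1*0*(-3)))² = (-1/(-1 + 0))² = (-1/(-1))² = (-1*(-1))² = 1² = 1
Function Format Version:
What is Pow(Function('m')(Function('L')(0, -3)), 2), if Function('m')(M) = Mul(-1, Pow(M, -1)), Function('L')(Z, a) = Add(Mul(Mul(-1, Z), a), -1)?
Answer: 1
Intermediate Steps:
Function('L')(Z, a) = Add(-1, Mul(-1, Z, a)) (Function('L')(Z, a) = Add(Mul(-1, Z, a), -1) = Add(-1, Mul(-1, Z, a)))
Pow(Function('m')(Function('L')(0, -3)), 2) = Pow(Mul(-1, Pow(Add(-1, Mul(-1, 0, -3)), -1)), 2) = Pow(Mul(-1, Pow(Add(-1, 0), -1)), 2) = Pow(Mul(-1, Pow(-1, -1)), 2) = Pow(Mul(-1, -1), 2) = Pow(1, 2) = 1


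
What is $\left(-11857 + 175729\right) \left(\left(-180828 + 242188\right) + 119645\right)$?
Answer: $29661651360$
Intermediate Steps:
$\left(-11857 + 175729\right) \left(\left(-180828 + 242188\right) + 119645\right) = 163872 \left(61360 + 119645\right) = 163872 \cdot 181005 = 29661651360$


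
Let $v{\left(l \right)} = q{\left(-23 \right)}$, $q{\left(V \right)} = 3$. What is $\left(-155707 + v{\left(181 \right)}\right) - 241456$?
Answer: $-397160$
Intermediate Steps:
$v{\left(l \right)} = 3$
$\left(-155707 + v{\left(181 \right)}\right) - 241456 = \left(-155707 + 3\right) - 241456 = -155704 - 241456 = -397160$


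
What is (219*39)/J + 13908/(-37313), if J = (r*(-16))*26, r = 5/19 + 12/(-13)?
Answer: 5982572199/194624608 ≈ 30.739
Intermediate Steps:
r = -163/247 (r = 5*(1/19) + 12*(-1/13) = 5/19 - 12/13 = -163/247 ≈ -0.65992)
J = 5216/19 (J = -163/247*(-16)*26 = (2608/247)*26 = 5216/19 ≈ 274.53)
(219*39)/J + 13908/(-37313) = (219*39)/(5216/19) + 13908/(-37313) = 8541*(19/5216) + 13908*(-1/37313) = 162279/5216 - 13908/37313 = 5982572199/194624608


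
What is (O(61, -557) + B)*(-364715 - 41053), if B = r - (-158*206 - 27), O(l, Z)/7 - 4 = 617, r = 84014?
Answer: -49071958848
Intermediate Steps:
O(l, Z) = 4347 (O(l, Z) = 28 + 7*617 = 28 + 4319 = 4347)
B = 116589 (B = 84014 - (-158*206 - 27) = 84014 - (-32548 - 27) = 84014 - 1*(-32575) = 84014 + 32575 = 116589)
(O(61, -557) + B)*(-364715 - 41053) = (4347 + 116589)*(-364715 - 41053) = 120936*(-405768) = -49071958848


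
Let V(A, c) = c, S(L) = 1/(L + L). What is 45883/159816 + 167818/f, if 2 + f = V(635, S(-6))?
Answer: -321838870781/3995400 ≈ -80552.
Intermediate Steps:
S(L) = 1/(2*L)
f = -25/12 (f = -2 + (1/2)/(-6) = -2 + (1/2)*(-1/6) = -2 - 1/12 = -25/12 ≈ -2.0833)
45883/159816 + 167818/f = 45883/159816 + 167818/(-25/12) = 45883*(1/159816) + 167818*(-12/25) = 45883/159816 - 2013816/25 = -321838870781/3995400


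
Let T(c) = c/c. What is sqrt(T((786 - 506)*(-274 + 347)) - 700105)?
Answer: 2*I*sqrt(175026) ≈ 836.72*I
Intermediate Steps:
T(c) = 1
sqrt(T((786 - 506)*(-274 + 347)) - 700105) = sqrt(1 - 700105) = sqrt(-700104) = 2*I*sqrt(175026)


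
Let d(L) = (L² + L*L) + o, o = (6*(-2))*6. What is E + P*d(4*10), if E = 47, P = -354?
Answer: -1107265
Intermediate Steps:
o = -72 (o = -12*6 = -72)
d(L) = -72 + 2*L² (d(L) = (L² + L*L) - 72 = (L² + L²) - 72 = 2*L² - 72 = -72 + 2*L²)
E + P*d(4*10) = 47 - 354*(-72 + 2*(4*10)²) = 47 - 354*(-72 + 2*40²) = 47 - 354*(-72 + 2*1600) = 47 - 354*(-72 + 3200) = 47 - 354*3128 = 47 - 1107312 = -1107265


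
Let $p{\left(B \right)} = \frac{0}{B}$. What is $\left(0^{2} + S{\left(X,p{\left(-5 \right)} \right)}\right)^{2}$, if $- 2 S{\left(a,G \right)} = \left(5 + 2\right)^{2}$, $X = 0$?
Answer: $\frac{2401}{4} \approx 600.25$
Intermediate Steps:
$p{\left(B \right)} = 0$
$S{\left(a,G \right)} = - \frac{49}{2}$ ($S{\left(a,G \right)} = - \frac{\left(5 + 2\right)^{2}}{2} = - \frac{7^{2}}{2} = \left(- \frac{1}{2}\right) 49 = - \frac{49}{2}$)
$\left(0^{2} + S{\left(X,p{\left(-5 \right)} \right)}\right)^{2} = \left(0^{2} - \frac{49}{2}\right)^{2} = \left(0 - \frac{49}{2}\right)^{2} = \left(- \frac{49}{2}\right)^{2} = \frac{2401}{4}$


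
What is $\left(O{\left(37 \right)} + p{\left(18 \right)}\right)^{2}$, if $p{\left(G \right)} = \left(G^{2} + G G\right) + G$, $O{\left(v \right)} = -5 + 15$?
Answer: $456976$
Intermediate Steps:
$O{\left(v \right)} = 10$
$p{\left(G \right)} = G + 2 G^{2}$ ($p{\left(G \right)} = \left(G^{2} + G^{2}\right) + G = 2 G^{2} + G = G + 2 G^{2}$)
$\left(O{\left(37 \right)} + p{\left(18 \right)}\right)^{2} = \left(10 + 18 \left(1 + 2 \cdot 18\right)\right)^{2} = \left(10 + 18 \left(1 + 36\right)\right)^{2} = \left(10 + 18 \cdot 37\right)^{2} = \left(10 + 666\right)^{2} = 676^{2} = 456976$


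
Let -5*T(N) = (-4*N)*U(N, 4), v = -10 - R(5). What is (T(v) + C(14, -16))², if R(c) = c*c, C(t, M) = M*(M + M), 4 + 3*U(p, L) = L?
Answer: 262144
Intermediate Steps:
U(p, L) = -4/3 + L/3
C(t, M) = 2*M² (C(t, M) = M*(2*M) = 2*M²)
R(c) = c²
v = -35 (v = -10 - 1*5² = -10 - 1*25 = -10 - 25 = -35)
T(N) = 0 (T(N) = -(-4*N)*(-4/3 + (⅓)*4)/5 = -(-4*N)*(-4/3 + 4/3)/5 = -(-4*N)*0/5 = -⅕*0 = 0)
(T(v) + C(14, -16))² = (0 + 2*(-16)²)² = (0 + 2*256)² = (0 + 512)² = 512² = 262144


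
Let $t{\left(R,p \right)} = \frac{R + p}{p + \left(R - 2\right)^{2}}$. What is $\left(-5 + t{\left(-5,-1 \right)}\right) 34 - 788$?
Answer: $- \frac{3849}{4} \approx -962.25$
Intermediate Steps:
$t{\left(R,p \right)} = \frac{R + p}{p + \left(-2 + R\right)^{2}}$
$\left(-5 + t{\left(-5,-1 \right)}\right) 34 - 788 = \left(-5 + \frac{-5 - 1}{-1 + \left(-2 - 5\right)^{2}}\right) 34 - 788 = \left(-5 + \frac{1}{-1 + \left(-7\right)^{2}} \left(-6\right)\right) 34 - 788 = \left(-5 + \frac{1}{-1 + 49} \left(-6\right)\right) 34 - 788 = \left(-5 + \frac{1}{48} \left(-6\right)\right) 34 - 788 = \left(-5 - \frac{1}{8}\right) 34 - 788 = \left(- \frac{41}{8}\right) 34 - 788 = - \frac{697}{4} - 788 = - \frac{3849}{4}$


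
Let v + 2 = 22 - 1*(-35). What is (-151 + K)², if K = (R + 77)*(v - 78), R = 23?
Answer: 6007401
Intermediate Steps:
v = 55 (v = -2 + (22 - 1*(-35)) = -2 + (22 + 35) = -2 + 57 = 55)
K = -2300 (K = (23 + 77)*(55 - 78) = 100*(-23) = -2300)
(-151 + K)² = (-151 - 2300)² = (-2451)² = 6007401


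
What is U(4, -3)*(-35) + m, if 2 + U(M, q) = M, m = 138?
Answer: 68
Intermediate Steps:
U(M, q) = -2 + M
U(4, -3)*(-35) + m = (-2 + 4)*(-35) + 138 = 2*(-35) + 138 = -70 + 138 = 68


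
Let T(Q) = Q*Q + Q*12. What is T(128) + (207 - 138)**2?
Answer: 22681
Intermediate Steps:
T(Q) = Q**2 + 12*Q
T(128) + (207 - 138)**2 = 128*(12 + 128) + (207 - 138)**2 = 128*140 + 69**2 = 17920 + 4761 = 22681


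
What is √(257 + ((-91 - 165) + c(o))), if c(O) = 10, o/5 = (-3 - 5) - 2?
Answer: √11 ≈ 3.3166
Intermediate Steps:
o = -50 (o = 5*((-3 - 5) - 2) = 5*(-8 - 2) = 5*(-10) = -50)
√(257 + ((-91 - 165) + c(o))) = √(257 + ((-91 - 165) + 10)) = √(257 + (-256 + 10)) = √(257 - 246) = √11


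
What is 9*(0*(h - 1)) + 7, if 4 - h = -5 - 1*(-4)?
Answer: 7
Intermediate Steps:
h = 5 (h = 4 - (-5 - 1*(-4)) = 4 - (-5 + 4) = 4 - 1*(-1) = 4 + 1 = 5)
9*(0*(h - 1)) + 7 = 9*(0*(5 - 1)) + 7 = 9*(0*4) + 7 = 9*0 + 7 = 0 + 7 = 7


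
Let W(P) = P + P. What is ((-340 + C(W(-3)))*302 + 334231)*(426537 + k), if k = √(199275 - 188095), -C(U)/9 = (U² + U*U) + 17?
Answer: -4415084487 - 20702*√2795 ≈ -4.4162e+9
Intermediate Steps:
W(P) = 2*P
C(U) = -153 - 18*U² (C(U) = -9*((U² + U*U) + 17) = -9*((U² + U²) + 17) = -9*(2*U² + 17) = -9*(17 + 2*U²) = -153 - 18*U²)
k = 2*√2795 (k = √11180 = 2*√2795 ≈ 105.74)
((-340 + C(W(-3)))*302 + 334231)*(426537 + k) = ((-340 + (-153 - 18*(2*(-3))²))*302 + 334231)*(426537 + 2*√2795) = ((-340 + (-153 - 18*(-6)²))*302 + 334231)*(426537 + 2*√2795) = ((-340 + (-153 - 18*36))*302 + 334231)*(426537 + 2*√2795) = ((-340 + (-153 - 648))*302 + 334231)*(426537 + 2*√2795) = ((-340 - 801)*302 + 334231)*(426537 + 2*√2795) = (-1141*302 + 334231)*(426537 + 2*√2795) = (-344582 + 334231)*(426537 + 2*√2795) = -10351*(426537 + 2*√2795) = -4415084487 - 20702*√2795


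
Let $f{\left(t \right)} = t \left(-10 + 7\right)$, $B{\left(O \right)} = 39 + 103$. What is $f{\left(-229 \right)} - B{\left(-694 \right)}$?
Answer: $545$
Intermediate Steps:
$B{\left(O \right)} = 142$
$f{\left(t \right)} = - 3 t$ ($f{\left(t \right)} = t \left(-3\right) = - 3 t$)
$f{\left(-229 \right)} - B{\left(-694 \right)} = \left(-3\right) \left(-229\right) - 142 = 687 - 142 = 545$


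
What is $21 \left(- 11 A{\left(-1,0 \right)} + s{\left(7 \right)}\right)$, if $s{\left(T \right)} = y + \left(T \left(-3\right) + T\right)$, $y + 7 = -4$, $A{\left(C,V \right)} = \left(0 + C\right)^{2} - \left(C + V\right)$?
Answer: $-987$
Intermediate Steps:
$A{\left(C,V \right)} = C^{2} - C - V$ ($A{\left(C,V \right)} = C^{2} - \left(C + V\right) = C^{2} - C - V$)
$y = -11$ ($y = -7 - 4 = -11$)
$s{\left(T \right)} = -11 - 2 T$ ($s{\left(T \right)} = -11 + \left(T \left(-3\right) + T\right) = -11 + \left(- 3 T + T\right) = -11 - 2 T$)
$21 \left(- 11 A{\left(-1,0 \right)} + s{\left(7 \right)}\right) = 21 \left(- 11 \left(\left(-1\right)^{2} - -1 - 0\right) - 25\right) = 21 \left(- 11 \left(1 + 1 + 0\right) - 25\right) = 21 \left(\left(-11\right) 2 - 25\right) = 21 \left(-22 - 25\right) = 21 \left(-47\right) = -987$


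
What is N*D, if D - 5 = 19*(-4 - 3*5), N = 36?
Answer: -12816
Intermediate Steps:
D = -356 (D = 5 + 19*(-4 - 3*5) = 5 + 19*(-4 - 15) = 5 + 19*(-19) = 5 - 361 = -356)
N*D = 36*(-356) = -12816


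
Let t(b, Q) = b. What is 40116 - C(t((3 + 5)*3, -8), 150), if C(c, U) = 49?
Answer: 40067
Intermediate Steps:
40116 - C(t((3 + 5)*3, -8), 150) = 40116 - 1*49 = 40116 - 49 = 40067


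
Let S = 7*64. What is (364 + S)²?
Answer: 659344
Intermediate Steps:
S = 448
(364 + S)² = (364 + 448)² = 812² = 659344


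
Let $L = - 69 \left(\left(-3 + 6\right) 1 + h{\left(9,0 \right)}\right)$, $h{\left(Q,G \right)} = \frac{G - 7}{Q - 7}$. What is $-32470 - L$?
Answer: $- \frac{65009}{2} \approx -32505.0$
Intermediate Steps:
$h{\left(Q,G \right)} = \frac{-7 + G}{-7 + Q}$
$L = \frac{69}{2}$ ($L = - 69 \left(\left(-3 + 6\right) 1 + \frac{-7 + 0}{-7 + 9}\right) = - 69 \left(3 \cdot 1 + \frac{1}{2} \left(-7\right)\right) = - 69 \left(3 + \frac{1}{2} \left(-7\right)\right) = - 69 \left(3 - \frac{7}{2}\right) = \left(-69\right) \left(- \frac{1}{2}\right) = \frac{69}{2} \approx 34.5$)
$-32470 - L = -32470 - \frac{69}{2} = - \frac{65009}{2}$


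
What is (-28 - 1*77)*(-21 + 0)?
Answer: 2205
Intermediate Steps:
(-28 - 1*77)*(-21 + 0) = (-28 - 77)*(-21) = -105*(-21) = 2205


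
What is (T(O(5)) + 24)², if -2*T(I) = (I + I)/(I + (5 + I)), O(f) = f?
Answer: 5041/9 ≈ 560.11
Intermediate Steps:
T(I) = -I/(5 + 2*I) (T(I) = -(I + I)/(2*(I + (5 + I))) = -2*I/(2*(5 + 2*I)) = -I/(5 + 2*I))
(T(O(5)) + 24)² = (-1*5/(5 + 2*5) + 24)² = (-1*5/(5 + 10) + 24)² = (-1*5/15 + 24)² = (-1*5*1/15 + 24)² = (-⅓ + 24)² = (71/3)² = 5041/9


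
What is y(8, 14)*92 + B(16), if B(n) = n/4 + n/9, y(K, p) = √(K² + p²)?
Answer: 52/9 + 184*√65 ≈ 1489.2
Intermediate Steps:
B(n) = 13*n/36 (B(n) = n*(¼) + n*(⅑) = n/4 + n/9 = 13*n/36)
y(8, 14)*92 + B(16) = √(8² + 14²)*92 + (13/36)*16 = √(64 + 196)*92 + 52/9 = √260*92 + 52/9 = (2*√65)*92 + 52/9 = 184*√65 + 52/9 = 52/9 + 184*√65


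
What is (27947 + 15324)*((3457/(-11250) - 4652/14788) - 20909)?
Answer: -37630941483900359/41591250 ≈ -9.0478e+8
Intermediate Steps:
(27947 + 15324)*((3457/(-11250) - 4652/14788) - 20909) = 43271*((3457*(-1/11250) - 4652*1/14788) - 20909) = 43271*((-3457/11250 - 1163/3697) - 20909) = 43271*(-25864279/41591250 - 20909) = 43271*(-869657310529/41591250) = -37630941483900359/41591250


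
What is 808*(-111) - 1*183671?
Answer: -273359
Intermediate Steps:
808*(-111) - 1*183671 = -89688 - 183671 = -273359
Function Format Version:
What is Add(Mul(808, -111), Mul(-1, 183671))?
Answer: -273359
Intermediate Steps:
Add(Mul(808, -111), Mul(-1, 183671)) = Add(-89688, -183671) = -273359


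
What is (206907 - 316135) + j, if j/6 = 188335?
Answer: 1020782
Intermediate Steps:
j = 1130010 (j = 6*188335 = 1130010)
(206907 - 316135) + j = (206907 - 316135) + 1130010 = -109228 + 1130010 = 1020782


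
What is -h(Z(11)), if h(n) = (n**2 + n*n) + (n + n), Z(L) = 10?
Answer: -220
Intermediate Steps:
h(n) = 2*n + 2*n**2 (h(n) = (n**2 + n**2) + 2*n = 2*n**2 + 2*n = 2*n + 2*n**2)
-h(Z(11)) = -2*10*(1 + 10) = -2*10*11 = -1*220 = -220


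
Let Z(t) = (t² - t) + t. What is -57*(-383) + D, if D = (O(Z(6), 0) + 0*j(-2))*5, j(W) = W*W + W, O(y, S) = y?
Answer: 22011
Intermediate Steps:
Z(t) = t²
j(W) = W + W² (j(W) = W² + W = W + W²)
D = 180 (D = (6² + 0*(-2*(1 - 2)))*5 = (36 + 0*(-2*(-1)))*5 = (36 + 0*2)*5 = (36 + 0)*5 = 36*5 = 180)
-57*(-383) + D = -57*(-383) + 180 = 21831 + 180 = 22011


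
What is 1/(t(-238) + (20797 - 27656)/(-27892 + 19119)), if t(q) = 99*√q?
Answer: 60174007/179532764681383 - 7619587371*I*√238/179532764681383 ≈ 3.3517e-7 - 0.00065475*I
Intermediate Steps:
1/(t(-238) + (20797 - 27656)/(-27892 + 19119)) = 1/(99*√(-238) + (20797 - 27656)/(-27892 + 19119)) = 1/(99*(I*√238) - 6859/(-8773)) = 1/(99*I*√238 - 6859*(-1/8773)) = 1/(99*I*√238 + 6859/8773) = 1/(6859/8773 + 99*I*√238)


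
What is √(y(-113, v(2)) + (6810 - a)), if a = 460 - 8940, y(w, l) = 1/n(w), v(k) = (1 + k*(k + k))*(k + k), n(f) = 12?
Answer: √550443/6 ≈ 123.65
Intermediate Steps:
v(k) = 2*k*(1 + 2*k²) (v(k) = (1 + k*(2*k))*(2*k) = (1 + 2*k²)*(2*k) = 2*k*(1 + 2*k²))
y(w, l) = 1/12
a = -8480
√(y(-113, v(2)) + (6810 - a)) = √(1/12 + (6810 - 1*(-8480))) = √(1/12 + (6810 + 8480)) = √(1/12 + 15290) = √(183481/12) = √550443/6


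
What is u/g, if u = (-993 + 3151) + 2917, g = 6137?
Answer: 5075/6137 ≈ 0.82695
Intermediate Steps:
u = 5075 (u = 2158 + 2917 = 5075)
u/g = 5075/6137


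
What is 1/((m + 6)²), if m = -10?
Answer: 1/16 ≈ 0.062500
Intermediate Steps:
1/((m + 6)²) = 1/((-10 + 6)²) = 1/((-4)²) = 1/16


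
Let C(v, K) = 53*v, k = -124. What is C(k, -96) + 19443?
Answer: 12871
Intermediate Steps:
C(k, -96) + 19443 = 53*(-124) + 19443 = -6572 + 19443 = 12871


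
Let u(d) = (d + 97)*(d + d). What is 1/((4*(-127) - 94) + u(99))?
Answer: 1/38206 ≈ 2.6174e-5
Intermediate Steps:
u(d) = 2*d*(97 + d) (u(d) = (97 + d)*(2*d) = 2*d*(97 + d))
1/((4*(-127) - 94) + u(99)) = 1/((4*(-127) - 94) + 2*99*(97 + 99)) = 1/((-508 - 94) + 2*99*196) = 1/(-602 + 38808) = 1/38206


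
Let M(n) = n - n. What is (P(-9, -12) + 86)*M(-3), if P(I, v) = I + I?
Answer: 0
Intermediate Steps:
M(n) = 0
P(I, v) = 2*I
(P(-9, -12) + 86)*M(-3) = (2*(-9) + 86)*0 = (-18 + 86)*0 = 68*0 = 0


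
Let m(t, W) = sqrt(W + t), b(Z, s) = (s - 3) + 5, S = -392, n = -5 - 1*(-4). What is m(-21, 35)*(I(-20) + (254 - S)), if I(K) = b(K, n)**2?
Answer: 647*sqrt(14) ≈ 2420.9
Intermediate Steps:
n = -1 (n = -5 + 4 = -1)
b(Z, s) = 2 + s (b(Z, s) = (-3 + s) + 5 = 2 + s)
I(K) = 1 (I(K) = (2 - 1)**2 = 1**2 = 1)
m(-21, 35)*(I(-20) + (254 - S)) = sqrt(35 - 21)*(1 + (254 - 1*(-392))) = sqrt(14)*(1 + (254 + 392)) = sqrt(14)*(1 + 646) = sqrt(14)*647 = 647*sqrt(14)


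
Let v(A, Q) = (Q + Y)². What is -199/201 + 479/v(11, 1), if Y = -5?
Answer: 93095/3216 ≈ 28.947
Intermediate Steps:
v(A, Q) = (-5 + Q)² (v(A, Q) = (Q - 5)² = (-5 + Q)²)
-199/201 + 479/v(11, 1) = -199/201 + 479/((-5 + 1)²) = -199*1/201 + 479/((-4)²) = -199/201 + 479/16 = 93095/3216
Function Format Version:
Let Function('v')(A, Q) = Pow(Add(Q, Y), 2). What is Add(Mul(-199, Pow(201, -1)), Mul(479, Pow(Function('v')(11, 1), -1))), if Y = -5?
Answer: Rational(93095, 3216) ≈ 28.947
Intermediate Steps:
Function('v')(A, Q) = Pow(Add(-5, Q), 2) (Function('v')(A, Q) = Pow(Add(Q, -5), 2) = Pow(Add(-5, Q), 2))
Add(Mul(-199, Pow(201, -1)), Mul(479, Pow(Function('v')(11, 1), -1))) = Add(Mul(-199, Pow(201, -1)), Mul(479, Pow(Pow(Add(-5, 1), 2), -1))) = Add(Mul(-199, Rational(1, 201)), Mul(479, Pow(Pow(-4, 2), -1))) = Add(Rational(-199, 201), Mul(479, Pow(16, -1))) = Add(Rational(-199, 201), Mul(479, Rational(1, 16))) = Add(Rational(-199, 201), Rational(479, 16)) = Rational(93095, 3216)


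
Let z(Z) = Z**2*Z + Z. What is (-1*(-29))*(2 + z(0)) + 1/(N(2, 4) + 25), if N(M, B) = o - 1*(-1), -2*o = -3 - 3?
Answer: 1683/29 ≈ 58.034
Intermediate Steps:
o = 3 (o = -(-3 - 3)/2 = -1/2*(-6) = 3)
z(Z) = Z + Z**3 (z(Z) = Z**3 + Z = Z + Z**3)
N(M, B) = 4 (N(M, B) = 3 - 1*(-1) = 3 + 1 = 4)
(-1*(-29))*(2 + z(0)) + 1/(N(2, 4) + 25) = (-1*(-29))*(2 + (0 + 0**3)) + 1/(4 + 25) = 29*(2 + (0 + 0)) + 1/29 = 29*(2 + 0) + 1/29 = 29*2 + 1/29 = 58 + 1/29 = 1683/29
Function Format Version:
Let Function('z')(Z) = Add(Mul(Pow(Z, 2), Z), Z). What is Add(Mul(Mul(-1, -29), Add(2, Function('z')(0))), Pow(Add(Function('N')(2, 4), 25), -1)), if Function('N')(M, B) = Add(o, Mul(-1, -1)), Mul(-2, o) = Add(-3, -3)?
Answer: Rational(1683, 29) ≈ 58.034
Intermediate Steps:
o = 3 (o = Mul(Rational(-1, 2), Add(-3, -3)) = Mul(Rational(-1, 2), -6) = 3)
Function('z')(Z) = Add(Z, Pow(Z, 3)) (Function('z')(Z) = Add(Pow(Z, 3), Z) = Add(Z, Pow(Z, 3)))
Function('N')(M, B) = 4 (Function('N')(M, B) = Add(3, Mul(-1, -1)) = Add(3, 1) = 4)
Add(Mul(Mul(-1, -29), Add(2, Function('z')(0))), Pow(Add(Function('N')(2, 4), 25), -1)) = Add(Mul(Mul(-1, -29), Add(2, Add(0, Pow(0, 3)))), Pow(Add(4, 25), -1)) = Add(Mul(29, Add(2, Add(0, 0))), Pow(29, -1)) = Add(Mul(29, Add(2, 0)), Rational(1, 29)) = Add(Mul(29, 2), Rational(1, 29)) = Add(58, Rational(1, 29)) = Rational(1683, 29)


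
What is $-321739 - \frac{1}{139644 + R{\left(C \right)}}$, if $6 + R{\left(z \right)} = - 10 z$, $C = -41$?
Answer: $- \frac{45058903473}{140048} \approx -3.2174 \cdot 10^{5}$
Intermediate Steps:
$R{\left(z \right)} = -6 - 10 z$
$-321739 - \frac{1}{139644 + R{\left(C \right)}} = -321739 - \frac{1}{139644 - -404} = -321739 - \frac{1}{139644 + \left(-6 + 410\right)} = -321739 - \frac{1}{139644 + 404} = -321739 - \frac{1}{140048} = - \frac{45058903473}{140048}$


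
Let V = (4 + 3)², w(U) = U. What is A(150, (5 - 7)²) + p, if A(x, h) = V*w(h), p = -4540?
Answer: -4344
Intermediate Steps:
V = 49 (V = 7² = 49)
A(x, h) = 49*h
A(150, (5 - 7)²) + p = 49*(5 - 7)² - 4540 = 49*(-2)² - 4540 = 49*4 - 4540 = 196 - 4540 = -4344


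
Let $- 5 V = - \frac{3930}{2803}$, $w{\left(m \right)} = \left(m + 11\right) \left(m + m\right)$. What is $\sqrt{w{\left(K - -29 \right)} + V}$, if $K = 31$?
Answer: $\frac{3 \sqrt{7438023982}}{2803} \approx 92.305$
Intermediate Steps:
$w{\left(m \right)} = 2 m \left(11 + m\right)$ ($w{\left(m \right)} = \left(11 + m\right) 2 m = 2 m \left(11 + m\right)$)
$V = \frac{786}{2803}$ ($V = - \frac{\left(-3930\right) \frac{1}{2803}}{5} = \left(- \frac{1}{5}\right) \left(- \frac{3930}{2803}\right) = \frac{786}{2803} \approx 0.28041$)
$\sqrt{w{\left(K - -29 \right)} + V} = \sqrt{2 \left(31 - -29\right) \left(11 + \left(31 - -29\right)\right) + \frac{786}{2803}} = \sqrt{2 \left(31 + 29\right) \left(11 + \left(31 + 29\right)\right) + \frac{786}{2803}} = \sqrt{2 \cdot 60 \left(11 + 60\right) + \frac{786}{2803}} = \sqrt{2 \cdot 60 \cdot 71 + \frac{786}{2803}} = \sqrt{8520 + \frac{786}{2803}} = \sqrt{\frac{23882346}{2803}} = \frac{3 \sqrt{7438023982}}{2803}$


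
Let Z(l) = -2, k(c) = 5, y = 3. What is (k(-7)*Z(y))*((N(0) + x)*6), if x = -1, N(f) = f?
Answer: 60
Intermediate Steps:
(k(-7)*Z(y))*((N(0) + x)*6) = (5*(-2))*((0 - 1)*6) = -(-10)*6 = -10*(-6) = 60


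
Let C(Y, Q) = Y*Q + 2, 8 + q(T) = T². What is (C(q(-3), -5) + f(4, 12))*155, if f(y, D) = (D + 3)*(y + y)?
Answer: 18135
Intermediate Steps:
q(T) = -8 + T²
C(Y, Q) = 2 + Q*Y (C(Y, Q) = Q*Y + 2 = 2 + Q*Y)
f(y, D) = 2*y*(3 + D) (f(y, D) = (3 + D)*(2*y) = 2*y*(3 + D))
(C(q(-3), -5) + f(4, 12))*155 = ((2 - 5*(-8 + (-3)²)) + 2*4*(3 + 12))*155 = ((2 - 5*(-8 + 9)) + 2*4*15)*155 = ((2 - 5*1) + 120)*155 = ((2 - 5) + 120)*155 = (-3 + 120)*155 = 117*155 = 18135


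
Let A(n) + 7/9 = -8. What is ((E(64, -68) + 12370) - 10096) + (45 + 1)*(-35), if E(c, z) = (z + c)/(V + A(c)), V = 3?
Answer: 8641/13 ≈ 664.69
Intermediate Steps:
A(n) = -79/9 (A(n) = -7/9 - 8 = -79/9)
E(c, z) = -9*c/52 - 9*z/52 (E(c, z) = (z + c)/(3 - 79/9) = (c + z)/(-52/9) = (c + z)*(-9/52) = -9*c/52 - 9*z/52)
((E(64, -68) + 12370) - 10096) + (45 + 1)*(-35) = (((-9/52*64 - 9/52*(-68)) + 12370) - 10096) + (45 + 1)*(-35) = (((-144/13 + 153/13) + 12370) - 10096) + 46*(-35) = ((9/13 + 12370) - 10096) - 1610 = (160819/13 - 10096) - 1610 = 29571/13 - 1610 = 8641/13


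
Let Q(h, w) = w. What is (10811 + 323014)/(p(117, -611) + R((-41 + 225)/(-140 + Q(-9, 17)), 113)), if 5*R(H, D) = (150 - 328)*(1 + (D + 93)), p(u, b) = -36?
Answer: -556375/12342 ≈ -45.080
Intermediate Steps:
R(H, D) = -16732/5 - 178*D/5 (R(H, D) = ((150 - 328)*(1 + (D + 93)))/5 = (-178*(1 + (93 + D)))/5 = (-178*(94 + D))/5 = (-16732 - 178*D)/5 = -16732/5 - 178*D/5)
(10811 + 323014)/(p(117, -611) + R((-41 + 225)/(-140 + Q(-9, 17)), 113)) = (10811 + 323014)/(-36 + (-16732/5 - 178/5*113)) = 333825/(-36 + (-16732/5 - 20114/5)) = 333825/(-36 - 36846/5) = 333825/(-37026/5) = 333825*(-5/37026) = -556375/12342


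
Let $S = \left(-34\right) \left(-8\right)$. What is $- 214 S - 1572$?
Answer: $-59780$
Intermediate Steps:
$S = 272$
$- 214 S - 1572 = \left(-214\right) 272 - 1572 = -58208 - 1572 = -59780$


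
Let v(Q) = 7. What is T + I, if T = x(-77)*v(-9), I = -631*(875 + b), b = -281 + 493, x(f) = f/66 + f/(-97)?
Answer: -399193573/582 ≈ -6.8590e+5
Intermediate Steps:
x(f) = 31*f/6402 (x(f) = f*(1/66) + f*(-1/97) = f/66 - f/97 = 31*f/6402)
b = 212
I = -685897 (I = -631*(875 + 212) = -631*1087 = -685897)
T = -1519/582 (T = ((31/6402)*(-77))*7 = -217/582*7 = -1519/582 ≈ -2.6100)
T + I = -1519/582 - 685897 = -399193573/582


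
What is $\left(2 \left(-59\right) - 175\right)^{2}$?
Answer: $85849$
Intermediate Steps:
$\left(2 \left(-59\right) - 175\right)^{2} = \left(-118 - 175\right)^{2} = \left(-293\right)^{2} = 85849$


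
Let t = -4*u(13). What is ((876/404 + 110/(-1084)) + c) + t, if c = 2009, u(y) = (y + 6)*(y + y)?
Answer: 1919629/54742 ≈ 35.067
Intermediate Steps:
u(y) = 2*y*(6 + y) (u(y) = (6 + y)*(2*y) = 2*y*(6 + y))
t = -1976 (t = -8*13*(6 + 13) = -8*13*19 = -4*494 = -1976)
((876/404 + 110/(-1084)) + c) + t = ((876/404 + 110/(-1084)) + 2009) - 1976 = ((876*(1/404) + 110*(-1/1084)) + 2009) - 1976 = ((219/101 - 55/542) + 2009) - 1976 = (113143/54742 + 2009) - 1976 = 110089821/54742 - 1976 = 1919629/54742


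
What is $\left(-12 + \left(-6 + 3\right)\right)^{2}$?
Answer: $225$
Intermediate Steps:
$\left(-12 + \left(-6 + 3\right)\right)^{2} = \left(-12 - 3\right)^{2} = \left(-15\right)^{2} = 225$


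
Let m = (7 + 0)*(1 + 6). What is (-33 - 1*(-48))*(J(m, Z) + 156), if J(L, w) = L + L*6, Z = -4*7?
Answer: 7485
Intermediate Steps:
Z = -28
m = 49 (m = 7*7 = 49)
J(L, w) = 7*L (J(L, w) = L + 6*L = 7*L)
(-33 - 1*(-48))*(J(m, Z) + 156) = (-33 - 1*(-48))*(7*49 + 156) = (-33 + 48)*(343 + 156) = 15*499 = 7485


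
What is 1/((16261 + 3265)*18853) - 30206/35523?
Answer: -11119543782145/13076857413594 ≈ -0.85032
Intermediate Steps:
1/((16261 + 3265)*18853) - 30206/35523 = (1/18853)/19526 - 30206*1/35523 = (1/19526)*(1/18853) - 30206/35523 = 1/368123678 - 30206/35523 = -11119543782145/13076857413594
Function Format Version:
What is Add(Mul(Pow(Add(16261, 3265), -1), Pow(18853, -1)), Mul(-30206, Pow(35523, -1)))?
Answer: Rational(-11119543782145, 13076857413594) ≈ -0.85032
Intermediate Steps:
Add(Mul(Pow(Add(16261, 3265), -1), Pow(18853, -1)), Mul(-30206, Pow(35523, -1))) = Add(Mul(Pow(19526, -1), Rational(1, 18853)), Mul(-30206, Rational(1, 35523))) = Add(Mul(Rational(1, 19526), Rational(1, 18853)), Rational(-30206, 35523)) = Add(Rational(1, 368123678), Rational(-30206, 35523)) = Rational(-11119543782145, 13076857413594)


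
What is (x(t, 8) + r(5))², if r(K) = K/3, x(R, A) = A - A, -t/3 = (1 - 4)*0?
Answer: 25/9 ≈ 2.7778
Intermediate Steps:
t = 0 (t = -3*(1 - 4)*0 = -(-9)*0 = -3*0 = 0)
x(R, A) = 0
r(K) = K/3 (r(K) = K*(⅓) = K/3)
(x(t, 8) + r(5))² = (0 + (⅓)*5)² = (0 + 5/3)² = (5/3)² = 25/9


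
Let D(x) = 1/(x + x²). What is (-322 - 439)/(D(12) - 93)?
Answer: 118716/14507 ≈ 8.1834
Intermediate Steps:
(-322 - 439)/(D(12) - 93) = (-322 - 439)/(1/(12*(1 + 12)) - 93) = -761/((1/12)/13 - 93) = -761/((1/12)*(1/13) - 93) = -761/(1/156 - 93) = -761/(-14507/156) = -761*(-156/14507) = 118716/14507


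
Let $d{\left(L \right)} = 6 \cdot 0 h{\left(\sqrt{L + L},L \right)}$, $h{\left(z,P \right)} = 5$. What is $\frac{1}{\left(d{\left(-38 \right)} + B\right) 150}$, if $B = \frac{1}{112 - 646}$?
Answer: $- \frac{89}{25} \approx -3.56$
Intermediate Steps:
$d{\left(L \right)} = 0$ ($d{\left(L \right)} = 6 \cdot 0 \cdot 5 = 0 \cdot 5 = 0$)
$B = - \frac{1}{534}$ ($B = \frac{1}{-534} = - \frac{1}{534} \approx -0.0018727$)
$\frac{1}{\left(d{\left(-38 \right)} + B\right) 150} = \frac{1}{\left(0 - \frac{1}{534}\right) 150} = \frac{1}{\left(- \frac{1}{534}\right) 150} = \frac{1}{- \frac{25}{89}} = - \frac{89}{25}$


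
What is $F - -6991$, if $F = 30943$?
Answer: $37934$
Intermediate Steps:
$F - -6991 = 30943 - -6991 = 30943 + 6991 = 37934$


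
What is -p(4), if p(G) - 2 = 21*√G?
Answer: -44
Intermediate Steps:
p(G) = 2 + 21*√G
-p(4) = -(2 + 21*√4) = -(2 + 21*2) = -(2 + 42) = -1*44 = -44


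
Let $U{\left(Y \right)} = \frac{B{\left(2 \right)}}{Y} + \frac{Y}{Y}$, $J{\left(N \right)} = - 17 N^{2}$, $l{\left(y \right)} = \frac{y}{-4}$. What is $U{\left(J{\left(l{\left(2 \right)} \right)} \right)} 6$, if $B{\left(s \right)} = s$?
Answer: $\frac{54}{17} \approx 3.1765$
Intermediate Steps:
$l{\left(y \right)} = - \frac{y}{4}$ ($l{\left(y \right)} = y \left(- \frac{1}{4}\right) = - \frac{y}{4}$)
$U{\left(Y \right)} = 1 + \frac{2}{Y}$ ($U{\left(Y \right)} = \frac{2}{Y} + \frac{Y}{Y} = \frac{2}{Y} + 1 = 1 + \frac{2}{Y}$)
$U{\left(J{\left(l{\left(2 \right)} \right)} \right)} 6 = \frac{2 - 17 \left(\left(- \frac{1}{4}\right) 2\right)^{2}}{\left(-17\right) \left(\left(- \frac{1}{4}\right) 2\right)^{2}} \cdot 6 = \frac{2 - 17 \left(- \frac{1}{2}\right)^{2}}{\left(-17\right) \left(- \frac{1}{2}\right)^{2}} \cdot 6 = \frac{2 - \frac{17}{4}}{\left(-17\right) \frac{1}{4}} \cdot 6 = \frac{2 - \frac{17}{4}}{- \frac{17}{4}} \cdot 6 = \left(- \frac{4}{17}\right) \left(- \frac{9}{4}\right) 6 = \frac{9}{17} \cdot 6 = \frac{54}{17}$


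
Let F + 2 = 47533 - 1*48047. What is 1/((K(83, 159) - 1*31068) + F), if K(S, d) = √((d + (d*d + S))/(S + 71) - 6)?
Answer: -4863936/153622530025 - √3788246/153622530025 ≈ -3.1674e-5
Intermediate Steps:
K(S, d) = √(-6 + (S + d + d²)/(71 + S)) (K(S, d) = √((d + (d² + S))/(71 + S) - 6) = √((d + (S + d²))/(71 + S) - 6) = √((S + d + d²)/(71 + S) - 6) = √(-6 + (S + d + d²)/(71 + S)))
F = -516 (F = -2 + (47533 - 1*48047) = -2 + (47533 - 48047) = -2 - 514 = -516)
1/((K(83, 159) - 1*31068) + F) = 1/((√((-426 + 159 + 159² - 5*83)/(71 + 83)) - 1*31068) - 516) = 1/((√((-426 + 159 + 25281 - 415)/154) - 31068) - 516) = 1/((√((1/154)*24599) - 31068) - 516) = 1/((√(24599/154) - 31068) - 516) = 1/((√3788246/154 - 31068) - 516) = 1/((-31068 + √3788246/154) - 516) = 1/(-31584 + √3788246/154)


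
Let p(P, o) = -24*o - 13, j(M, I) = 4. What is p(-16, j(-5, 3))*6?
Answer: -654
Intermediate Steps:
p(P, o) = -13 - 24*o
p(-16, j(-5, 3))*6 = (-13 - 24*4)*6 = (-13 - 96)*6 = -109*6 = -654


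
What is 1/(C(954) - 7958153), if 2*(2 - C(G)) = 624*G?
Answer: -1/8255799 ≈ -1.2113e-7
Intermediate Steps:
C(G) = 2 - 312*G
1/(C(954) - 7958153) = 1/((2 - 312*954) - 7958153) = 1/((2 - 297648) - 7958153) = 1/(-297646 - 7958153) = 1/(-8255799) = -1/8255799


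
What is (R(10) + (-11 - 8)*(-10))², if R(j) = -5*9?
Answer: 21025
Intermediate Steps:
R(j) = -45
(R(10) + (-11 - 8)*(-10))² = (-45 + (-11 - 8)*(-10))² = (-45 - 19*(-10))² = (-45 + 190)² = 145² = 21025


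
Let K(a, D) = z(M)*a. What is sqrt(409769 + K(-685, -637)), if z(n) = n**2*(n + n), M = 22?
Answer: I*sqrt(14177991) ≈ 3765.4*I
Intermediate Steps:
z(n) = 2*n**3 (z(n) = n**2*(2*n) = 2*n**3)
K(a, D) = 21296*a (K(a, D) = (2*22**3)*a = (2*10648)*a = 21296*a)
sqrt(409769 + K(-685, -637)) = sqrt(409769 + 21296*(-685)) = sqrt(409769 - 14587760) = sqrt(-14177991) = I*sqrt(14177991)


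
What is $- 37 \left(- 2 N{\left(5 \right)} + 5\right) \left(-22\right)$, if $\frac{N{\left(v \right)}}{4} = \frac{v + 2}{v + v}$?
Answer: $- \frac{2442}{5} \approx -488.4$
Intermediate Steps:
$N{\left(v \right)} = \frac{2 \left(2 + v\right)}{v}$ ($N{\left(v \right)} = 4 \frac{v + 2}{v + v} = 4 \frac{2 + v}{2 v} = \frac{2 \left(2 + v\right)}{v}$)
$- 37 \left(- 2 N{\left(5 \right)} + 5\right) \left(-22\right) = - 37 \left(- 2 \left(2 + \frac{4}{5}\right) + 5\right) \left(-22\right) = - 37 \left(\left(-2\right) \frac{14}{5} + 5\right) \left(-22\right) = - 37 \left(- \frac{28}{5} + 5\right) \left(-22\right) = \left(-37\right) \left(- \frac{3}{5}\right) \left(-22\right) = \frac{111}{5} \left(-22\right) = - \frac{2442}{5}$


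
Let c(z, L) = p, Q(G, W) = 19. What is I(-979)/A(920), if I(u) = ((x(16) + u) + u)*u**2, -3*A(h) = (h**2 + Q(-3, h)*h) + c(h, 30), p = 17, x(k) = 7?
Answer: 5609755173/863897 ≈ 6493.5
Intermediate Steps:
c(z, L) = 17
A(h) = -17/3 - 19*h/3 - h**2/3 (A(h) = -((h**2 + 19*h) + 17)/3 = -(17 + h**2 + 19*h)/3 = -17/3 - 19*h/3 - h**2/3)
I(u) = u**2*(7 + 2*u) (I(u) = ((7 + u) + u)*u**2 = (7 + 2*u)*u**2 = u**2*(7 + 2*u))
I(-979)/A(920) = ((-979)**2*(7 + 2*(-979)))/(-17/3 - 19/3*920 - 1/3*920**2) = (958441*(7 - 1958))/(-17/3 - 17480/3 - 1/3*846400) = (958441*(-1951))/(-17/3 - 17480/3 - 846400/3) = -1869918391/(-863897/3) = -1869918391*(-3/863897) = 5609755173/863897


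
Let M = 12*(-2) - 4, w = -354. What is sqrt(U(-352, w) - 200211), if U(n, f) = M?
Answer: I*sqrt(200239) ≈ 447.48*I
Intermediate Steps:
M = -28 (M = -24 - 4 = -28)
U(n, f) = -28
sqrt(U(-352, w) - 200211) = sqrt(-28 - 200211) = sqrt(-200239) = I*sqrt(200239)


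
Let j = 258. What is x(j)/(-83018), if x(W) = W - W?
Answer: 0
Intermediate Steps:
x(W) = 0
x(j)/(-83018) = 0/(-83018) = 0*(-1/83018) = 0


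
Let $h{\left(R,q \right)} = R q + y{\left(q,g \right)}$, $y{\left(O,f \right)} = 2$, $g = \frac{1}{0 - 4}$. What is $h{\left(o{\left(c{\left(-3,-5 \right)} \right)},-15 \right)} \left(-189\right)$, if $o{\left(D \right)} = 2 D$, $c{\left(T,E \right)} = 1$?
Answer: $5292$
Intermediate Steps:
$g = - \frac{1}{4}$ ($g = \frac{1}{-4} = - \frac{1}{4} \approx -0.25$)
$h{\left(R,q \right)} = 2 + R q$ ($h{\left(R,q \right)} = R q + 2 = 2 + R q$)
$h{\left(o{\left(c{\left(-3,-5 \right)} \right)},-15 \right)} \left(-189\right) = \left(2 + 2 \cdot 1 \left(-15\right)\right) \left(-189\right) = \left(2 + 2 \left(-15\right)\right) \left(-189\right) = \left(2 - 30\right) \left(-189\right) = \left(-28\right) \left(-189\right) = 5292$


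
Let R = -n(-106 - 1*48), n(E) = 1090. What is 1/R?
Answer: -1/1090 ≈ -0.00091743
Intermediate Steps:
R = -1090 (R = -1*1090 = -1090)
1/R = 1/(-1090) = -1/1090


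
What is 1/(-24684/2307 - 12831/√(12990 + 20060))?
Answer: 209118322600/95120974156321 - 37938764955*√1322/95120974156321 ≈ -0.012303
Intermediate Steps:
1/(-24684/2307 - 12831/√(12990 + 20060)) = 1/(-24684*1/2307 - 12831*√1322/6610) = 1/(-8228/769 - 12831*√1322/6610)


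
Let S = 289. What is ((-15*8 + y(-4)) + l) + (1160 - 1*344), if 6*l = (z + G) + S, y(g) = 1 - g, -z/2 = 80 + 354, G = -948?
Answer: 893/2 ≈ 446.50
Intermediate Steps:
z = -868 (z = -2*(80 + 354) = -2*434 = -868)
l = -509/2 (l = ((-868 - 948) + 289)/6 = (-1816 + 289)/6 = (1/6)*(-1527) = -509/2 ≈ -254.50)
((-15*8 + y(-4)) + l) + (1160 - 1*344) = ((-15*8 + (1 - 1*(-4))) - 509/2) + (1160 - 1*344) = ((-120 + (1 + 4)) - 509/2) + (1160 - 344) = ((-120 + 5) - 509/2) + 816 = (-115 - 509/2) + 816 = -739/2 + 816 = 893/2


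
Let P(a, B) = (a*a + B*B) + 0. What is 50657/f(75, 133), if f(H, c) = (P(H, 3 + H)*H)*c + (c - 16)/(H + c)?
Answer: 810512/1868756409 ≈ 0.00043372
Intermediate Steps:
P(a, B) = B² + a² (P(a, B) = (a² + B²) + 0 = (B² + a²) + 0 = B² + a²)
f(H, c) = (-16 + c)/(H + c) + H*c*(H² + (3 + H)²) (f(H, c) = (((3 + H)² + H²)*H)*c + (c - 16)/(H + c) = ((H² + (3 + H)²)*H)*c + (-16 + c)/(H + c) = (H*(H² + (3 + H)²))*c + (-16 + c)/(H + c) = H*c*(H² + (3 + H)²) + (-16 + c)/(H + c) = (-16 + c)/(H + c) + H*c*(H² + (3 + H)²))
50657/f(75, 133) = 50657/(((-16 + 133 + 75*133²*(75² + (3 + 75)²) + 133*75²*(75² + (3 + 75)²))/(75 + 133))) = 50657/(((-16 + 133 + 75*17689*(5625 + 78²) + 133*5625*(5625 + 78²))/208)) = 50657/(((-16 + 133 + 75*17689*(5625 + 6084) + 133*5625*(5625 + 6084))/208)) = 50657/(((-16 + 133 + 75*17689*11709 + 133*5625*11709)/208)) = 50657/(((-16 + 133 + 15534037575 + 8759795625)/208)) = 50657/(((1/208)*24293833317)) = 50657/(1868756409/16) = 50657*(16/1868756409) = 810512/1868756409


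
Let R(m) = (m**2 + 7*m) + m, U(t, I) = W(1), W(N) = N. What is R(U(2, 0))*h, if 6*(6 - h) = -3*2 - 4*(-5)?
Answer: 33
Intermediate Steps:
h = 11/3 (h = 6 - (-3*2 - 4*(-5))/6 = 6 - (-6 + 20)/6 = 6 - 1/6*14 = 6 - 7/3 = 11/3 ≈ 3.6667)
U(t, I) = 1
R(m) = m**2 + 8*m
R(U(2, 0))*h = (1*(8 + 1))*(11/3) = (1*9)*(11/3) = 9*(11/3) = 33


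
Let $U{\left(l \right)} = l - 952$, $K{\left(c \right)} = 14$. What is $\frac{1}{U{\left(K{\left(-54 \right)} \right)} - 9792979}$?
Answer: $- \frac{1}{9793917} \approx -1.021 \cdot 10^{-7}$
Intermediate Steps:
$U{\left(l \right)} = -952 + l$ ($U{\left(l \right)} = l - 952 = -952 + l$)
$\frac{1}{U{\left(K{\left(-54 \right)} \right)} - 9792979} = \frac{1}{\left(-952 + 14\right) - 9792979} = \frac{1}{-938 - 9792979} = \frac{1}{-9793917} = - \frac{1}{9793917}$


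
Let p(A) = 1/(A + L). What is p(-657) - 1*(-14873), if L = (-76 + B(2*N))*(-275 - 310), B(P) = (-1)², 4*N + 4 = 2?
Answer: 642781315/43218 ≈ 14873.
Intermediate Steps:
N = -½ (N = -1 + (¼)*2 = -1 + ½ = -½ ≈ -0.50000)
B(P) = 1
L = 43875 (L = (-76 + 1)*(-275 - 310) = -75*(-585) = 43875)
p(A) = 1/(43875 + A) (p(A) = 1/(A + 43875) = 1/(43875 + A))
p(-657) - 1*(-14873) = 1/(43875 - 657) - 1*(-14873) = 1/43218 + 14873 = 642781315/43218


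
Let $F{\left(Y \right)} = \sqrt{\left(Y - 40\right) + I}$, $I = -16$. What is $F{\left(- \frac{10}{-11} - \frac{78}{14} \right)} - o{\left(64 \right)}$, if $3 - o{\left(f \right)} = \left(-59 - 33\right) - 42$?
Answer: $-137 + \frac{3 i \sqrt{39963}}{77} \approx -137.0 + 7.7886 i$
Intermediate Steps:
$F{\left(Y \right)} = \sqrt{-56 + Y}$ ($F{\left(Y \right)} = \sqrt{\left(Y - 40\right) - 16} = \sqrt{\left(-40 + Y\right) - 16} = \sqrt{-56 + Y}$)
$o{\left(f \right)} = 137$ ($o{\left(f \right)} = 3 - \left(\left(-59 - 33\right) - 42\right) = 3 - \left(-92 - 42\right) = 3 - -134 = 3 + 134 = 137$)
$F{\left(- \frac{10}{-11} - \frac{78}{14} \right)} - o{\left(64 \right)} = \sqrt{-56 - \left(- \frac{10}{11} + \frac{39}{7}\right)} - 137 = \sqrt{-56 - \frac{359}{77}} - 137 = \sqrt{- \frac{4671}{77}} - 137 = \frac{3 i \sqrt{39963}}{77} - 137 = -137 + \frac{3 i \sqrt{39963}}{77}$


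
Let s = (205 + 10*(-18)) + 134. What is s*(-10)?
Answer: -1590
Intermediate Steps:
s = 159 (s = (205 - 180) + 134 = 25 + 134 = 159)
s*(-10) = 159*(-10) = -1590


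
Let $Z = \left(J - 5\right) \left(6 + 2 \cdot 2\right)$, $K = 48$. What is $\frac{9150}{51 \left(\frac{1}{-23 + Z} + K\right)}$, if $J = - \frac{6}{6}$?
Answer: $\frac{253150}{67711} \approx 3.7387$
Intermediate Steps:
$J = -1$ ($J = - \frac{6}{6} = \left(-1\right) 1 = -1$)
$Z = -60$ ($Z = \left(-1 - 5\right) \left(6 + 2 \cdot 2\right) = - 6 \left(6 + 4\right) = \left(-6\right) 10 = -60$)
$\frac{9150}{51 \left(\frac{1}{-23 + Z} + K\right)} = \frac{9150}{51 \left(\frac{1}{-23 - 60} + 48\right)} = \frac{9150}{51 \left(\frac{1}{-83} + 48\right)} = \frac{9150}{51 \left(- \frac{1}{83} + 48\right)} = \frac{9150}{51 \cdot \frac{3983}{83}} = \frac{9150}{\frac{203133}{83}} = 9150 \cdot \frac{83}{203133} = \frac{253150}{67711}$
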